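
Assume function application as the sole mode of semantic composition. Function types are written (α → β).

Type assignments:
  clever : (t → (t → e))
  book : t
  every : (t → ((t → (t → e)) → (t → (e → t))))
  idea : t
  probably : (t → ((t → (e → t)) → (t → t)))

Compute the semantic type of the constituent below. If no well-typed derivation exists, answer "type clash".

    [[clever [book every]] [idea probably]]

(t → t)

At [book every], every : (t → ((t → (t → e)) → (t → (e → t)))) takes book : t, giving ((t → (t → e)) → (t → (e → t))).
At [clever [book every]], [book every] : ((t → (t → e)) → (t → (e → t))) takes clever : (t → (t → e)), giving (t → (e → t)).
At [idea probably], probably : (t → ((t → (e → t)) → (t → t))) takes idea : t, giving ((t → (e → t)) → (t → t)).
At [[clever [book every]] [idea probably]], [idea probably] : ((t → (e → t)) → (t → t)) takes [clever [book every]] : (t → (e → t)), giving (t → t).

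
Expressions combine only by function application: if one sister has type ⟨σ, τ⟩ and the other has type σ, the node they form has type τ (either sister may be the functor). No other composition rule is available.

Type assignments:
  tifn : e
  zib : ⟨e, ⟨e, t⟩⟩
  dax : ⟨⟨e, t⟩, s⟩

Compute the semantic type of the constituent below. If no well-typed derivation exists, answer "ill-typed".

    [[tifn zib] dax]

[tifn zib]: zib is ⟨e, ⟨e, t⟩⟩, tifn is e; result ⟨e, t⟩.
[[tifn zib] dax]: dax is ⟨⟨e, t⟩, s⟩, [tifn zib] is ⟨e, t⟩; result s.

s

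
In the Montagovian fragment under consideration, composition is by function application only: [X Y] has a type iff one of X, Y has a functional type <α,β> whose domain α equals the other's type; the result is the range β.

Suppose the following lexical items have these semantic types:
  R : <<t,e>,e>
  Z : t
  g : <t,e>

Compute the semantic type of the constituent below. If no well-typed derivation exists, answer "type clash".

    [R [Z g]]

[Z g]: functor g : <t,e>, argument Z : t; result e.
[R [Z g]]: <<t,e>,e> and e cannot combine by function application — type clash.

type clash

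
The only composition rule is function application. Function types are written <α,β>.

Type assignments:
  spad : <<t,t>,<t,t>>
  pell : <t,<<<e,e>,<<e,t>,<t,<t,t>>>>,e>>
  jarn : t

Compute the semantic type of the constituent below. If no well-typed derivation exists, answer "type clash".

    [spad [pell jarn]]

[pell jarn] — pell of type <t,<<<e,e>,<<e,t>,<t,<t,t>>>>,e>> combines with jarn of type t: type <<<e,e>,<<e,t>,<t,<t,t>>>>,e>.
At [spad [pell jarn]]: neither <<t,t>,<t,t>> nor <<<e,e>,<<e,t>,<t,<t,t>>>>,e> can take the other as argument; the node is ill-typed.

type clash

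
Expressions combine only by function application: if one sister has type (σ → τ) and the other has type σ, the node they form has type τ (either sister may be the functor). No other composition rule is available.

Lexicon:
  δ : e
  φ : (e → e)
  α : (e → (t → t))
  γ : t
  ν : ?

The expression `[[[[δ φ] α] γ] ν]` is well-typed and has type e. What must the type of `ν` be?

For [[[[δ φ] α] γ] ν] to have type e with [[[δ φ] α] γ] of type t, ν must be the function: ν : (t → e).

(t → e)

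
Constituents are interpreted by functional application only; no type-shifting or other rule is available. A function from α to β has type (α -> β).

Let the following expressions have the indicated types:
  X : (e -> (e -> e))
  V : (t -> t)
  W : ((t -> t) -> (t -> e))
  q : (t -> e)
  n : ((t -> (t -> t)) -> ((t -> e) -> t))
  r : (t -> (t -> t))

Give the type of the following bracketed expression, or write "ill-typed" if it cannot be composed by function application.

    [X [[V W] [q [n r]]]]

[V W]: ((t -> t) -> (t -> e)) applied to (t -> t) yields (t -> e).
[n r]: ((t -> (t -> t)) -> ((t -> e) -> t)) applied to (t -> (t -> t)) yields ((t -> e) -> t).
[q [n r]]: ((t -> e) -> t) applied to (t -> e) yields t.
[[V W] [q [n r]]]: (t -> e) applied to t yields e.
[X [[V W] [q [n r]]]]: (e -> (e -> e)) applied to e yields (e -> e).

(e -> e)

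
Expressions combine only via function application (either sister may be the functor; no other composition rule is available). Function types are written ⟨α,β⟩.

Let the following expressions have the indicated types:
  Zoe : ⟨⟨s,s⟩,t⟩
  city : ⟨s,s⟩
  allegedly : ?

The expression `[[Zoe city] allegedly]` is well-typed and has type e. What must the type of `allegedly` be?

⟨t,e⟩

For [[Zoe city] allegedly] to have type e with [Zoe city] of type t, allegedly must be the function: allegedly : ⟨t,e⟩.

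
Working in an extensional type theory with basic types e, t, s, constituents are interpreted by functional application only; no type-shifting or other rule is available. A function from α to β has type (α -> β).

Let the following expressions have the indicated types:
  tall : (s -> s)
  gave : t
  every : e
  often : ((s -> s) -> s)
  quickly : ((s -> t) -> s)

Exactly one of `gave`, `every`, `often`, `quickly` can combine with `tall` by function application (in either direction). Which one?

often

gave : t — no; tall wants s, and gave wants nothing (atomic).
every : e — no; tall wants s, and every wants nothing (atomic).
often — combines: often : ((s -> s) -> s) takes tall : (s -> s) as argument, giving s.
quickly : ((s -> t) -> s) — no; tall wants s, and quickly wants (s -> t).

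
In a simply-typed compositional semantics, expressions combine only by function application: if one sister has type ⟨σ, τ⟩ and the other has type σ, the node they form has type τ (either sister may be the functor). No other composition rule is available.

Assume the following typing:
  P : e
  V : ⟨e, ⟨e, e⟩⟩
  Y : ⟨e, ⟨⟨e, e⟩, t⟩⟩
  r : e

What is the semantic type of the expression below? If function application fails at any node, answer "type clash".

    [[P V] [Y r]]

[P V]: V is ⟨e, ⟨e, e⟩⟩, P is e; result ⟨e, e⟩.
[Y r]: Y is ⟨e, ⟨⟨e, e⟩, t⟩⟩, r is e; result ⟨⟨e, e⟩, t⟩.
[[P V] [Y r]]: [Y r] is ⟨⟨e, e⟩, t⟩, [P V] is ⟨e, e⟩; result t.

t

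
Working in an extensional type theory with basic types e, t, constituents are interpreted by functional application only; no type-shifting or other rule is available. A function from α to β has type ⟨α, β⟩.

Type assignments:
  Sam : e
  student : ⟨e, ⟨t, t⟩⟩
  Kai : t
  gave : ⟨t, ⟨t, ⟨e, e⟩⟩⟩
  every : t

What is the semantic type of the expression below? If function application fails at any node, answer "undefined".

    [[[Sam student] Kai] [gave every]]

[Sam student]: ⟨e, ⟨t, t⟩⟩ applied to e yields ⟨t, t⟩.
[[Sam student] Kai]: ⟨t, t⟩ applied to t yields t.
[gave every]: ⟨t, ⟨t, ⟨e, e⟩⟩⟩ applied to t yields ⟨t, ⟨e, e⟩⟩.
[[[Sam student] Kai] [gave every]]: ⟨t, ⟨e, e⟩⟩ applied to t yields ⟨e, e⟩.

⟨e, e⟩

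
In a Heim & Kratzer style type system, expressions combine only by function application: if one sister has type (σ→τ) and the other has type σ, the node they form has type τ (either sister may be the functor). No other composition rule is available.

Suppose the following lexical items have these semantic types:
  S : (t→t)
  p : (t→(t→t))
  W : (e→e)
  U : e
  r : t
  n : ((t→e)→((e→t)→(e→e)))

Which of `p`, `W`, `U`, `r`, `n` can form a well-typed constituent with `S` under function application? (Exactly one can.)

r

p : (t→(t→t)) — S needs t; p needs t; neither fits.
W : (e→e) — S needs t; W needs e; neither fits.
U : e — S needs t; U needs nothing (atomic); neither fits.
r — combines: S : (t→t) takes r : t as argument, giving t.
n : ((t→e)→((e→t)→(e→e))) — S needs t; n needs (t→e); neither fits.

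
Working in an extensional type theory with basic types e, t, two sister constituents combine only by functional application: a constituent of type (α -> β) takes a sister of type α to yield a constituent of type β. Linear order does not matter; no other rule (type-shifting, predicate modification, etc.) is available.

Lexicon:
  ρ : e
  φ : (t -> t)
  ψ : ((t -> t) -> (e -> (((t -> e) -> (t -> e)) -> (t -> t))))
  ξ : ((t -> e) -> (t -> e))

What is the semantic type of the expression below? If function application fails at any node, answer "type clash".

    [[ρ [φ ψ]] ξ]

[φ ψ]: functor ψ : ((t -> t) -> (e -> (((t -> e) -> (t -> e)) -> (t -> t)))), argument φ : (t -> t); result (e -> (((t -> e) -> (t -> e)) -> (t -> t))).
[ρ [φ ψ]]: functor [φ ψ] : (e -> (((t -> e) -> (t -> e)) -> (t -> t))), argument ρ : e; result (((t -> e) -> (t -> e)) -> (t -> t)).
[[ρ [φ ψ]] ξ]: functor [ρ [φ ψ]] : (((t -> e) -> (t -> e)) -> (t -> t)), argument ξ : ((t -> e) -> (t -> e)); result (t -> t).

(t -> t)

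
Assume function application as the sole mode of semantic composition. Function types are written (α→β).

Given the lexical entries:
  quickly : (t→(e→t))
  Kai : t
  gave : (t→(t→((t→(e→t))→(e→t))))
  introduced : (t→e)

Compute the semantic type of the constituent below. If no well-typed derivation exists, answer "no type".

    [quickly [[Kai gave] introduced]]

no type

[Kai gave] — gave of type (t→(t→((t→(e→t))→(e→t)))) combines with Kai of type t: type (t→((t→(e→t))→(e→t))).
At [[Kai gave] introduced]: neither (t→((t→(e→t))→(e→t))) nor (t→e) can take the other as argument; the node is ill-typed.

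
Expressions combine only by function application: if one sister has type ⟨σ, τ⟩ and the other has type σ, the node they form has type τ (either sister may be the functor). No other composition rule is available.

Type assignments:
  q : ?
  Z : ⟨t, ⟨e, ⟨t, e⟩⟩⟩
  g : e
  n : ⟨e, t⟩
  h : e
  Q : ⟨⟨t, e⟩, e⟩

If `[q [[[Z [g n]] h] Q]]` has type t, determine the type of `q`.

⟨e, t⟩

At [q [[[Z [g n]] h] Q]] (required: t): [[[Z [g n]] h] Q] is e, which is not a function with range t; hence q is the functor — type ⟨e, t⟩.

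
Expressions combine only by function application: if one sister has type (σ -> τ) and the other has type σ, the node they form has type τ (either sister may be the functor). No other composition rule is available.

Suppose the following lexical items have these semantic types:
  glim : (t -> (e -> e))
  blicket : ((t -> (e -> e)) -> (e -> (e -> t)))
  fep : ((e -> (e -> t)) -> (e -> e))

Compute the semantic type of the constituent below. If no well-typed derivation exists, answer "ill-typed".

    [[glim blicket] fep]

At [glim blicket], blicket : ((t -> (e -> e)) -> (e -> (e -> t))) takes glim : (t -> (e -> e)), giving (e -> (e -> t)).
At [[glim blicket] fep], fep : ((e -> (e -> t)) -> (e -> e)) takes [glim blicket] : (e -> (e -> t)), giving (e -> e).

(e -> e)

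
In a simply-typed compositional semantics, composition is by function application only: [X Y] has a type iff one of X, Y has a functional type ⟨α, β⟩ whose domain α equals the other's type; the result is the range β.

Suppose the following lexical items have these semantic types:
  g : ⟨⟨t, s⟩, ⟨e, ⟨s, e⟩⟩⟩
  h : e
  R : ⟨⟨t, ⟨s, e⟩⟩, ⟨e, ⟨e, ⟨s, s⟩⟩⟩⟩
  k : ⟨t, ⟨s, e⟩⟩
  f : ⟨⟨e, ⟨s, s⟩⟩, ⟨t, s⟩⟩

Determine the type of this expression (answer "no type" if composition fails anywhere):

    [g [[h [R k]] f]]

At [R k], R : ⟨⟨t, ⟨s, e⟩⟩, ⟨e, ⟨e, ⟨s, s⟩⟩⟩⟩ takes k : ⟨t, ⟨s, e⟩⟩, giving ⟨e, ⟨e, ⟨s, s⟩⟩⟩.
At [h [R k]], [R k] : ⟨e, ⟨e, ⟨s, s⟩⟩⟩ takes h : e, giving ⟨e, ⟨s, s⟩⟩.
At [[h [R k]] f], f : ⟨⟨e, ⟨s, s⟩⟩, ⟨t, s⟩⟩ takes [h [R k]] : ⟨e, ⟨s, s⟩⟩, giving ⟨t, s⟩.
At [g [[h [R k]] f]], g : ⟨⟨t, s⟩, ⟨e, ⟨s, e⟩⟩⟩ takes [[h [R k]] f] : ⟨t, s⟩, giving ⟨e, ⟨s, e⟩⟩.

⟨e, ⟨s, e⟩⟩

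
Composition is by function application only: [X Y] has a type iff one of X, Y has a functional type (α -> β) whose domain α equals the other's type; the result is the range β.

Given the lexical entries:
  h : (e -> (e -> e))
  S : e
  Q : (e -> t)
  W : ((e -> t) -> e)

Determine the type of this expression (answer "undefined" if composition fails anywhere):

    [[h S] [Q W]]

At [h S], h : (e -> (e -> e)) takes S : e, giving (e -> e).
At [Q W], W : ((e -> t) -> e) takes Q : (e -> t), giving e.
At [[h S] [Q W]], [h S] : (e -> e) takes [Q W] : e, giving e.

e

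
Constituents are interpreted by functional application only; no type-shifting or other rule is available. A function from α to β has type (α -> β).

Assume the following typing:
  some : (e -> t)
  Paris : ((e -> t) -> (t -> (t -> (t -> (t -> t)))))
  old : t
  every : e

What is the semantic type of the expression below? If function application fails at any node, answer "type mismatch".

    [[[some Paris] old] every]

At [some Paris], Paris : ((e -> t) -> (t -> (t -> (t -> (t -> t))))) takes some : (e -> t), giving (t -> (t -> (t -> (t -> t)))).
At [[some Paris] old], [some Paris] : (t -> (t -> (t -> (t -> t)))) takes old : t, giving (t -> (t -> (t -> t))).
[[[some Paris] old] every]: (t -> (t -> (t -> t))) and e cannot combine by function application — type clash.

type mismatch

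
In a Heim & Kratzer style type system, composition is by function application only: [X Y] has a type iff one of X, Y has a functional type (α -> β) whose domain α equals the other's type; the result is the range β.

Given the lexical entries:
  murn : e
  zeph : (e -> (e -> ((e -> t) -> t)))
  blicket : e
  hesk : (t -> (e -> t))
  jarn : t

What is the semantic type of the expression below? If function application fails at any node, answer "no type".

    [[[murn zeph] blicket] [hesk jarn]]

t

[murn zeph]: zeph is (e -> (e -> ((e -> t) -> t))), murn is e; result (e -> ((e -> t) -> t)).
[[murn zeph] blicket]: [murn zeph] is (e -> ((e -> t) -> t)), blicket is e; result ((e -> t) -> t).
[hesk jarn]: hesk is (t -> (e -> t)), jarn is t; result (e -> t).
[[[murn zeph] blicket] [hesk jarn]]: [[murn zeph] blicket] is ((e -> t) -> t), [hesk jarn] is (e -> t); result t.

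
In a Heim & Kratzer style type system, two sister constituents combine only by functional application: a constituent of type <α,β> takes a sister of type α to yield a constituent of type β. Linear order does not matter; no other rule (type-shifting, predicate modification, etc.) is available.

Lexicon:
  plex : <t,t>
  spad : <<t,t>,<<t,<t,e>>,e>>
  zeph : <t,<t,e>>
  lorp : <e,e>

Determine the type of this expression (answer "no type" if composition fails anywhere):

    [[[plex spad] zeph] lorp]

[plex spad]: <<t,t>,<<t,<t,e>>,e>> applied to <t,t> yields <<t,<t,e>>,e>.
[[plex spad] zeph]: <<t,<t,e>>,e> applied to <t,<t,e>> yields e.
[[[plex spad] zeph] lorp]: <e,e> applied to e yields e.

e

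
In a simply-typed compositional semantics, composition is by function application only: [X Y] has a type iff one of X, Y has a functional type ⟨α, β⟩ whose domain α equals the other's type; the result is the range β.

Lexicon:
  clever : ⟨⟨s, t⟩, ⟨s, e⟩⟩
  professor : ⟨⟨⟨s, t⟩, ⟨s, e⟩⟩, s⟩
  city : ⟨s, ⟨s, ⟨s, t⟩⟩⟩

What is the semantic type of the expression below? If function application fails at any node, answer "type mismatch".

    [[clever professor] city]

⟨s, ⟨s, t⟩⟩

[clever professor]: ⟨⟨⟨s, t⟩, ⟨s, e⟩⟩, s⟩ applied to ⟨⟨s, t⟩, ⟨s, e⟩⟩ yields s.
[[clever professor] city]: ⟨s, ⟨s, ⟨s, t⟩⟩⟩ applied to s yields ⟨s, ⟨s, t⟩⟩.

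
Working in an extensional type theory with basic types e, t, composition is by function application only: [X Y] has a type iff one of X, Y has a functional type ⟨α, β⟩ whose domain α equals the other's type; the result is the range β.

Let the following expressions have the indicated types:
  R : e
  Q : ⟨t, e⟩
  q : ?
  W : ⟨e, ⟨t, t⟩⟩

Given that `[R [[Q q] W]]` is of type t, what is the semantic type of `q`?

⟨⟨t, e⟩, ⟨⟨e, ⟨t, t⟩⟩, ⟨e, t⟩⟩⟩

[R [[Q q] W]] is required to be t. R : e cannot yield t as functor, so [[Q q] W] : ⟨e, t⟩.
[[Q q] W] is required to be ⟨e, t⟩. W : ⟨e, ⟨t, t⟩⟩ cannot yield ⟨e, t⟩ as functor, so [Q q] : ⟨⟨e, ⟨t, t⟩⟩, ⟨e, t⟩⟩.
[Q q] is required to be ⟨⟨e, ⟨t, t⟩⟩, ⟨e, t⟩⟩. Q : ⟨t, e⟩ cannot yield ⟨⟨e, ⟨t, t⟩⟩, ⟨e, t⟩⟩ as functor, so q : ⟨⟨t, e⟩, ⟨⟨e, ⟨t, t⟩⟩, ⟨e, t⟩⟩⟩.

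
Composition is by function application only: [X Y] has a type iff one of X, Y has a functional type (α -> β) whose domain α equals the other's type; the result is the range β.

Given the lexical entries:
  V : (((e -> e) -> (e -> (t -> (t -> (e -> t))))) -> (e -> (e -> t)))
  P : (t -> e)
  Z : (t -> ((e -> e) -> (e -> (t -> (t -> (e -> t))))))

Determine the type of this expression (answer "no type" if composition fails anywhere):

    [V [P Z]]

[P Z]: (t -> e) and (t -> ((e -> e) -> (e -> (t -> (t -> (e -> t)))))) cannot combine by function application — type clash.

no type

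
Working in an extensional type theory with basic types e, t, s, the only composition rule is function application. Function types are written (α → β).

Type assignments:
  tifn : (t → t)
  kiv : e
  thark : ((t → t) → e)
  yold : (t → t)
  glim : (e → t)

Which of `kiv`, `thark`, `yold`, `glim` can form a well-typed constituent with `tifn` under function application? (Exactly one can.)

kiv : e — no; tifn wants t, and kiv wants nothing (atomic).
thark — combines: thark : ((t → t) → e) takes tifn : (t → t) as argument, giving e.
yold : (t → t) — no; tifn wants t, and yold wants t.
glim : (e → t) — no; tifn wants t, and glim wants e.

thark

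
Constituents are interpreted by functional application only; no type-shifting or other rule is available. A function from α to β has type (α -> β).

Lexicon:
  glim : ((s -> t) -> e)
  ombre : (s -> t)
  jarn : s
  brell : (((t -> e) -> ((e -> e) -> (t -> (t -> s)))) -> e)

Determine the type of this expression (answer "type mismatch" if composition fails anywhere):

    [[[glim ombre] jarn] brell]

[glim ombre]: ((s -> t) -> e) applied to (s -> t) yields e.
At [[glim ombre] jarn]: neither e nor s can take the other as argument; the node is ill-typed.

type mismatch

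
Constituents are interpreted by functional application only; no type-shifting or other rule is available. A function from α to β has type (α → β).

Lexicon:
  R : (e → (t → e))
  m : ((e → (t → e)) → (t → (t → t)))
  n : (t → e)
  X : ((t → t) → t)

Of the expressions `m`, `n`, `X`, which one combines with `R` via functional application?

m — combines: m : ((e → (t → e)) → (t → (t → t))) takes R : (e → (t → e)) as argument, giving (t → (t → t)).
n : (t → e) — does not combine with R.
X : ((t → t) → t) — does not combine with R.

m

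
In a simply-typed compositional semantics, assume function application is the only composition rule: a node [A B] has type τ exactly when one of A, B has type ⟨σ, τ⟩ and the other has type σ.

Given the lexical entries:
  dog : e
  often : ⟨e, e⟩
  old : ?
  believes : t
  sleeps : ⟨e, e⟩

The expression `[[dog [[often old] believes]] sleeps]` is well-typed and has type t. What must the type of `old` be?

[[dog [[often old] believes]] sleeps] is required to be t. sleeps : ⟨e, e⟩ cannot yield t as functor, so [dog [[often old] believes]] : ⟨⟨e, e⟩, t⟩.
[dog [[often old] believes]] is required to be ⟨⟨e, e⟩, t⟩. dog : e cannot yield ⟨⟨e, e⟩, t⟩ as functor, so [[often old] believes] : ⟨e, ⟨⟨e, e⟩, t⟩⟩.
[[often old] believes] is required to be ⟨e, ⟨⟨e, e⟩, t⟩⟩. believes : t cannot yield ⟨e, ⟨⟨e, e⟩, t⟩⟩ as functor, so [often old] : ⟨t, ⟨e, ⟨⟨e, e⟩, t⟩⟩⟩.
[often old] is required to be ⟨t, ⟨e, ⟨⟨e, e⟩, t⟩⟩⟩. often : ⟨e, e⟩ cannot yield ⟨t, ⟨e, ⟨⟨e, e⟩, t⟩⟩⟩ as functor, so old : ⟨⟨e, e⟩, ⟨t, ⟨e, ⟨⟨e, e⟩, t⟩⟩⟩⟩.

⟨⟨e, e⟩, ⟨t, ⟨e, ⟨⟨e, e⟩, t⟩⟩⟩⟩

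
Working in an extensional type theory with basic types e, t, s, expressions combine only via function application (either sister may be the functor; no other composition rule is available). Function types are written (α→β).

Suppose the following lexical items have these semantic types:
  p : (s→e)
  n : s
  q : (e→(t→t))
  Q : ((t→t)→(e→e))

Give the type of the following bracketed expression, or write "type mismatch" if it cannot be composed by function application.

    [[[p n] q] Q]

[p n]: functor p : (s→e), argument n : s; result e.
[[p n] q]: functor q : (e→(t→t)), argument [p n] : e; result (t→t).
[[[p n] q] Q]: functor Q : ((t→t)→(e→e)), argument [[p n] q] : (t→t); result (e→e).

(e→e)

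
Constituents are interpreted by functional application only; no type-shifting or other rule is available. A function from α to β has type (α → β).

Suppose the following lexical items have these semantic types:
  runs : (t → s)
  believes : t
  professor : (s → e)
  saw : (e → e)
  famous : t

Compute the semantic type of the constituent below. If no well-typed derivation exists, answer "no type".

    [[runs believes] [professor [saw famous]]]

no type

[runs believes]: functor runs : (t → s), argument believes : t; result s.
[saw famous]: (e → e) with t — neither is a function whose domain matches the other; composition fails here.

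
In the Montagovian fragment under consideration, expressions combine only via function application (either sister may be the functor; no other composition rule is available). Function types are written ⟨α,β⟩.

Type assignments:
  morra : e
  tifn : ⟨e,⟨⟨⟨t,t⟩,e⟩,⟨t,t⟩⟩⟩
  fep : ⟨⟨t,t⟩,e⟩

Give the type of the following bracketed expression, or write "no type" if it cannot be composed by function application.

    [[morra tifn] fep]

⟨t,t⟩

[morra tifn]: ⟨e,⟨⟨⟨t,t⟩,e⟩,⟨t,t⟩⟩⟩ applied to e yields ⟨⟨⟨t,t⟩,e⟩,⟨t,t⟩⟩.
[[morra tifn] fep]: ⟨⟨⟨t,t⟩,e⟩,⟨t,t⟩⟩ applied to ⟨⟨t,t⟩,e⟩ yields ⟨t,t⟩.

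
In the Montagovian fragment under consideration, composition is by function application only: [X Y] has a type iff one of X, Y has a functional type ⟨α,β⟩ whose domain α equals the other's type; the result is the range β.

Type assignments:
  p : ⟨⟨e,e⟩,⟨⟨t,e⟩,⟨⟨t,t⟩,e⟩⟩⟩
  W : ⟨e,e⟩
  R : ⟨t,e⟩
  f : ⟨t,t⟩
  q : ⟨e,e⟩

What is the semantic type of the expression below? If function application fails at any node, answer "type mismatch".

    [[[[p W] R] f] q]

At [p W], p : ⟨⟨e,e⟩,⟨⟨t,e⟩,⟨⟨t,t⟩,e⟩⟩⟩ takes W : ⟨e,e⟩, giving ⟨⟨t,e⟩,⟨⟨t,t⟩,e⟩⟩.
At [[p W] R], [p W] : ⟨⟨t,e⟩,⟨⟨t,t⟩,e⟩⟩ takes R : ⟨t,e⟩, giving ⟨⟨t,t⟩,e⟩.
At [[[p W] R] f], [[p W] R] : ⟨⟨t,t⟩,e⟩ takes f : ⟨t,t⟩, giving e.
At [[[[p W] R] f] q], q : ⟨e,e⟩ takes [[[p W] R] f] : e, giving e.

e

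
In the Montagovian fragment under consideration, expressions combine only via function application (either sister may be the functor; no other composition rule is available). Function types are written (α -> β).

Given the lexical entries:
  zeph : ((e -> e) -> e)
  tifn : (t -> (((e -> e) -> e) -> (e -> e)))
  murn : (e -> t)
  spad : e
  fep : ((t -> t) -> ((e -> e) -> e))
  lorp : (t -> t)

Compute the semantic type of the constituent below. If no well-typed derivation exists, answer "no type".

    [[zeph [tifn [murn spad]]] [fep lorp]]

e

[murn spad] — murn of type (e -> t) combines with spad of type e: type t.
[tifn [murn spad]] — tifn of type (t -> (((e -> e) -> e) -> (e -> e))) combines with [murn spad] of type t: type (((e -> e) -> e) -> (e -> e)).
[zeph [tifn [murn spad]]] — [tifn [murn spad]] of type (((e -> e) -> e) -> (e -> e)) combines with zeph of type ((e -> e) -> e): type (e -> e).
[fep lorp] — fep of type ((t -> t) -> ((e -> e) -> e)) combines with lorp of type (t -> t): type ((e -> e) -> e).
[[zeph [tifn [murn spad]]] [fep lorp]] — [fep lorp] of type ((e -> e) -> e) combines with [zeph [tifn [murn spad]]] of type (e -> e): type e.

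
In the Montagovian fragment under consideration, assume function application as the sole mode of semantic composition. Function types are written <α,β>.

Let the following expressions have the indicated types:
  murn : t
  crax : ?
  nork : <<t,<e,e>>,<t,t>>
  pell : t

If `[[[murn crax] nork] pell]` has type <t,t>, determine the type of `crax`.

<t,<<<t,<e,e>>,<t,t>>,<t,<t,t>>>>

For [[[murn crax] nork] pell] to have type <t,t> with pell of type t, [[murn crax] nork] must be the function: [[murn crax] nork] : <t,<t,t>>.
For [[murn crax] nork] to have type <t,<t,t>> with nork of type <<t,<e,e>>,<t,t>>, [murn crax] must be the function: [murn crax] : <<<t,<e,e>>,<t,t>>,<t,<t,t>>>.
For [murn crax] to have type <<<t,<e,e>>,<t,t>>,<t,<t,t>>> with murn of type t, crax must be the function: crax : <t,<<<t,<e,e>>,<t,t>>,<t,<t,t>>>>.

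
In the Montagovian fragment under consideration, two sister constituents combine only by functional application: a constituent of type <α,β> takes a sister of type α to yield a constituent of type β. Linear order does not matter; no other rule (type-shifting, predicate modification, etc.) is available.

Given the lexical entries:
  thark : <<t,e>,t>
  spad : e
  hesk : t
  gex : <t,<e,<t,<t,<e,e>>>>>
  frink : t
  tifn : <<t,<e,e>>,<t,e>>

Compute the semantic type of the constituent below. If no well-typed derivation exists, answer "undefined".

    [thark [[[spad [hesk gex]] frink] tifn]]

[hesk gex]: gex is <t,<e,<t,<t,<e,e>>>>>, hesk is t; result <e,<t,<t,<e,e>>>>.
[spad [hesk gex]]: [hesk gex] is <e,<t,<t,<e,e>>>>, spad is e; result <t,<t,<e,e>>>.
[[spad [hesk gex]] frink]: [spad [hesk gex]] is <t,<t,<e,e>>>, frink is t; result <t,<e,e>>.
[[[spad [hesk gex]] frink] tifn]: tifn is <<t,<e,e>>,<t,e>>, [[spad [hesk gex]] frink] is <t,<e,e>>; result <t,e>.
[thark [[[spad [hesk gex]] frink] tifn]]: thark is <<t,e>,t>, [[[spad [hesk gex]] frink] tifn] is <t,e>; result t.

t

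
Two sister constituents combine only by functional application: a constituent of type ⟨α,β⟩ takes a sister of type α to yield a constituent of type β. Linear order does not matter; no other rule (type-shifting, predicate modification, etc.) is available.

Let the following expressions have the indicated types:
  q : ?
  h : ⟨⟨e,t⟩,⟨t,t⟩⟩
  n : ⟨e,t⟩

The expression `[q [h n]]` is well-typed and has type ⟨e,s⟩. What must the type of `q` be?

⟨⟨t,t⟩,⟨e,s⟩⟩

For [q [h n]] to have type ⟨e,s⟩ with [h n] of type ⟨t,t⟩, q must be the function: q : ⟨⟨t,t⟩,⟨e,s⟩⟩.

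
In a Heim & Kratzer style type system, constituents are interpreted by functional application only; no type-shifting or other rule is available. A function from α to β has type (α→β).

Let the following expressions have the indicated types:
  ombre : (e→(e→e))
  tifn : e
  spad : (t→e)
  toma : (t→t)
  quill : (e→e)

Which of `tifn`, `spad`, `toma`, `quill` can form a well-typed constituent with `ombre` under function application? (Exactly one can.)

tifn — combines: ombre : (e→(e→e)) takes tifn : e as argument, giving (e→e).
spad : (t→e) — no; ombre wants e, and spad wants t.
toma : (t→t) — no; ombre wants e, and toma wants t.
quill : (e→e) — no; ombre wants e, and quill wants e.

tifn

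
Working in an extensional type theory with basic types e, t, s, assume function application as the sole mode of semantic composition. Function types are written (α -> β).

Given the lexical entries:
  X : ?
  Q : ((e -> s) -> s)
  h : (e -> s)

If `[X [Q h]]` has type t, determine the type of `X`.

(s -> t)

At [X [Q h]] (required: t): [Q h] is s, which is not a function with range t; hence X is the functor — type (s -> t).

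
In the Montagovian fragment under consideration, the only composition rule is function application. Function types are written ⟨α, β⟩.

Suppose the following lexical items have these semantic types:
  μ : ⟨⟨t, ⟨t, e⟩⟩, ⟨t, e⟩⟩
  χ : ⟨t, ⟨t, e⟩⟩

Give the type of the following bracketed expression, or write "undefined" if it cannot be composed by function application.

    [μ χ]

[μ χ]: functor μ : ⟨⟨t, ⟨t, e⟩⟩, ⟨t, e⟩⟩, argument χ : ⟨t, ⟨t, e⟩⟩; result ⟨t, e⟩.

⟨t, e⟩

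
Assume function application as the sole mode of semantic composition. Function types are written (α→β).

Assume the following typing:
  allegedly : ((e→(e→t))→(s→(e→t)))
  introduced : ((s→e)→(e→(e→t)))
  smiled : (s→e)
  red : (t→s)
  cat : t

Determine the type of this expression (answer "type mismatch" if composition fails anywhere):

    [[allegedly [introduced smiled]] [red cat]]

[introduced smiled]: ((s→e)→(e→(e→t))) applied to (s→e) yields (e→(e→t)).
[allegedly [introduced smiled]]: ((e→(e→t))→(s→(e→t))) applied to (e→(e→t)) yields (s→(e→t)).
[red cat]: (t→s) applied to t yields s.
[[allegedly [introduced smiled]] [red cat]]: (s→(e→t)) applied to s yields (e→t).

(e→t)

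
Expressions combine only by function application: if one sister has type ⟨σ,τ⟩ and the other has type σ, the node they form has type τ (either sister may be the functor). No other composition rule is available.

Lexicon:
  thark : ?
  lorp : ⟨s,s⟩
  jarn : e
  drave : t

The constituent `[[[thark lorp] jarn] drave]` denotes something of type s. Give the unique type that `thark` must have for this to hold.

⟨⟨s,s⟩,⟨e,⟨t,s⟩⟩⟩

[[[thark lorp] jarn] drave] must have type s. The sister drave has type t; that is not a function onto s, so [[thark lorp] jarn] must be the functor, of type ⟨t,s⟩.
[[thark lorp] jarn] must have type ⟨t,s⟩. The sister jarn has type e; that is not a function onto ⟨t,s⟩, so [thark lorp] must be the functor, of type ⟨e,⟨t,s⟩⟩.
[thark lorp] must have type ⟨e,⟨t,s⟩⟩. The sister lorp has type ⟨s,s⟩; that is not a function onto ⟨e,⟨t,s⟩⟩, so thark must be the functor, of type ⟨⟨s,s⟩,⟨e,⟨t,s⟩⟩⟩.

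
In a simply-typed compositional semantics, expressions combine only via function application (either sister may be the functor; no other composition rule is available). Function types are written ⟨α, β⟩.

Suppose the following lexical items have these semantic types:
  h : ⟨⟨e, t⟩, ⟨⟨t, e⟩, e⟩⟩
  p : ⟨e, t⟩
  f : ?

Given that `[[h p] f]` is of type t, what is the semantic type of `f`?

At [[h p] f] (required: t): [h p] is ⟨⟨t, e⟩, e⟩, which is not a function with range t; hence f is the functor — type ⟨⟨⟨t, e⟩, e⟩, t⟩.

⟨⟨⟨t, e⟩, e⟩, t⟩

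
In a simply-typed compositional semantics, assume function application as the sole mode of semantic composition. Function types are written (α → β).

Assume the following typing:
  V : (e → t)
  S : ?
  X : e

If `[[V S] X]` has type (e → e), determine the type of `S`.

For [[V S] X] to have type (e → e) with X of type e, [V S] must be the function: [V S] : (e → (e → e)).
For [V S] to have type (e → (e → e)) with V of type (e → t), S must be the function: S : ((e → t) → (e → (e → e))).

((e → t) → (e → (e → e)))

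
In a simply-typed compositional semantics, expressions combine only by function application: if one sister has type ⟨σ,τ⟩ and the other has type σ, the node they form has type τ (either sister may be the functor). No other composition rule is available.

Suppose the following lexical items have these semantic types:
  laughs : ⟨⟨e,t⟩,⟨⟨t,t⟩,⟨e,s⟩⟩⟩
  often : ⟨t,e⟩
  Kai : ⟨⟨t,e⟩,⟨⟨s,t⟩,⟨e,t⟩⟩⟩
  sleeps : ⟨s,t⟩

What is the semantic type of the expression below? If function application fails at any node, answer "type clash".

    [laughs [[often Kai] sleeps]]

⟨⟨t,t⟩,⟨e,s⟩⟩

[often Kai]: Kai is ⟨⟨t,e⟩,⟨⟨s,t⟩,⟨e,t⟩⟩⟩, often is ⟨t,e⟩; result ⟨⟨s,t⟩,⟨e,t⟩⟩.
[[often Kai] sleeps]: [often Kai] is ⟨⟨s,t⟩,⟨e,t⟩⟩, sleeps is ⟨s,t⟩; result ⟨e,t⟩.
[laughs [[often Kai] sleeps]]: laughs is ⟨⟨e,t⟩,⟨⟨t,t⟩,⟨e,s⟩⟩⟩, [[often Kai] sleeps] is ⟨e,t⟩; result ⟨⟨t,t⟩,⟨e,s⟩⟩.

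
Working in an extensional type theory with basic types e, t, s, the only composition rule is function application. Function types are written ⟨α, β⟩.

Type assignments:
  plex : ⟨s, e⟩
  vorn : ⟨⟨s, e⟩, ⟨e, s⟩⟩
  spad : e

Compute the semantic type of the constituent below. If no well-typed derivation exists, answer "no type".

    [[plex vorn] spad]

s

At [plex vorn], vorn : ⟨⟨s, e⟩, ⟨e, s⟩⟩ takes plex : ⟨s, e⟩, giving ⟨e, s⟩.
At [[plex vorn] spad], [plex vorn] : ⟨e, s⟩ takes spad : e, giving s.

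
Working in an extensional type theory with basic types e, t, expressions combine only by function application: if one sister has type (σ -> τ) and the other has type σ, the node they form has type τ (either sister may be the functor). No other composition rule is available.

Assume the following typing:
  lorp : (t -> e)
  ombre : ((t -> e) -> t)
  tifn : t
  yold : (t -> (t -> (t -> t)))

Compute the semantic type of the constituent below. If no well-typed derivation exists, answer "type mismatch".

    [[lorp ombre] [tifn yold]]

(t -> t)

At [lorp ombre], ombre : ((t -> e) -> t) takes lorp : (t -> e), giving t.
At [tifn yold], yold : (t -> (t -> (t -> t))) takes tifn : t, giving (t -> (t -> t)).
At [[lorp ombre] [tifn yold]], [tifn yold] : (t -> (t -> t)) takes [lorp ombre] : t, giving (t -> t).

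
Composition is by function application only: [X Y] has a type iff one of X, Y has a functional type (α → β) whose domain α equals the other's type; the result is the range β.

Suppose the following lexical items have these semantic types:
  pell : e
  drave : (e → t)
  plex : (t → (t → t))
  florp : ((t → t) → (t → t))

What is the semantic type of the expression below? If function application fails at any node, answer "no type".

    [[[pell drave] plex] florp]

(t → t)

[pell drave]: functor drave : (e → t), argument pell : e; result t.
[[pell drave] plex]: functor plex : (t → (t → t)), argument [pell drave] : t; result (t → t).
[[[pell drave] plex] florp]: functor florp : ((t → t) → (t → t)), argument [[pell drave] plex] : (t → t); result (t → t).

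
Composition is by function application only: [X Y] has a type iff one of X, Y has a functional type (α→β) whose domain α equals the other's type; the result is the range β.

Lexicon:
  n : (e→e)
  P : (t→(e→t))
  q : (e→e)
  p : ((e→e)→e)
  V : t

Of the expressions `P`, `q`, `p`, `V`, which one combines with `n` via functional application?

p

P : (t→(e→t)) — neither side's domain matches the other.
q : (e→e) — neither side's domain matches the other.
p — combines: p : ((e→e)→e) takes n : (e→e) as argument, giving e.
V : t — neither side's domain matches the other.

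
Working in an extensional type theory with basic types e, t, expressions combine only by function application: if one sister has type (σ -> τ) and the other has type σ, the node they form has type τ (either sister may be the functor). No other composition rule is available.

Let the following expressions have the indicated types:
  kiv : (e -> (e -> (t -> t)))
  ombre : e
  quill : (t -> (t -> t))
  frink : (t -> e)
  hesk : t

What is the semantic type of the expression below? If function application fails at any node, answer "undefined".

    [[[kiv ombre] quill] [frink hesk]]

[kiv ombre] — kiv of type (e -> (e -> (t -> t))) combines with ombre of type e: type (e -> (t -> t)).
At [[kiv ombre] quill]: neither (e -> (t -> t)) nor (t -> (t -> t)) can take the other as argument; the node is ill-typed.

undefined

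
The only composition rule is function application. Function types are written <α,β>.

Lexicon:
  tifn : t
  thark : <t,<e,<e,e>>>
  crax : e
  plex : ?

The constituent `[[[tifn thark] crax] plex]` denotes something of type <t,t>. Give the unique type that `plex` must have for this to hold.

<<e,e>,<t,t>>

[[[tifn thark] crax] plex] is required to be <t,t>. [[tifn thark] crax] : <e,e> cannot yield <t,t> as functor, so plex : <<e,e>,<t,t>>.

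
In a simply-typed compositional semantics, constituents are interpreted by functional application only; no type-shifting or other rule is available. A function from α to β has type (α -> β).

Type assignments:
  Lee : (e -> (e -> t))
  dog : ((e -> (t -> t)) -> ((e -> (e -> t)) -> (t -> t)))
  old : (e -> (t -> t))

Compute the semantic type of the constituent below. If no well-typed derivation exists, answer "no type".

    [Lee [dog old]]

(t -> t)

[dog old]: functor dog : ((e -> (t -> t)) -> ((e -> (e -> t)) -> (t -> t))), argument old : (e -> (t -> t)); result ((e -> (e -> t)) -> (t -> t)).
[Lee [dog old]]: functor [dog old] : ((e -> (e -> t)) -> (t -> t)), argument Lee : (e -> (e -> t)); result (t -> t).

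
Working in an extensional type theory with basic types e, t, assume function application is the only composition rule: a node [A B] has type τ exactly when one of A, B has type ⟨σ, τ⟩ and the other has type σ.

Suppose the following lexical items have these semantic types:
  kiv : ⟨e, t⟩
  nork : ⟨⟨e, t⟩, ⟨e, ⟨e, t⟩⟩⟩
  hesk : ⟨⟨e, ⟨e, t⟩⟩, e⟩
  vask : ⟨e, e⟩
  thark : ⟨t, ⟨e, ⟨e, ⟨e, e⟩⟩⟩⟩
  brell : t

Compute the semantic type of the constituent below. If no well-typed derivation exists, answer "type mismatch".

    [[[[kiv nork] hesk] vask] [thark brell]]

[kiv nork]: functor nork : ⟨⟨e, t⟩, ⟨e, ⟨e, t⟩⟩⟩, argument kiv : ⟨e, t⟩; result ⟨e, ⟨e, t⟩⟩.
[[kiv nork] hesk]: functor hesk : ⟨⟨e, ⟨e, t⟩⟩, e⟩, argument [kiv nork] : ⟨e, ⟨e, t⟩⟩; result e.
[[[kiv nork] hesk] vask]: functor vask : ⟨e, e⟩, argument [[kiv nork] hesk] : e; result e.
[thark brell]: functor thark : ⟨t, ⟨e, ⟨e, ⟨e, e⟩⟩⟩⟩, argument brell : t; result ⟨e, ⟨e, ⟨e, e⟩⟩⟩.
[[[[kiv nork] hesk] vask] [thark brell]]: functor [thark brell] : ⟨e, ⟨e, ⟨e, e⟩⟩⟩, argument [[[kiv nork] hesk] vask] : e; result ⟨e, ⟨e, e⟩⟩.

⟨e, ⟨e, e⟩⟩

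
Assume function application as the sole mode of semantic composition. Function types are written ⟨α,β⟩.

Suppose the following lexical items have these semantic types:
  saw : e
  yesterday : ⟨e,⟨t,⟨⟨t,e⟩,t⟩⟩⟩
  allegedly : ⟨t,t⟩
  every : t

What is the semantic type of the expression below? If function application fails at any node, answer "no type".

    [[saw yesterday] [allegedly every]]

At [saw yesterday], yesterday : ⟨e,⟨t,⟨⟨t,e⟩,t⟩⟩⟩ takes saw : e, giving ⟨t,⟨⟨t,e⟩,t⟩⟩.
At [allegedly every], allegedly : ⟨t,t⟩ takes every : t, giving t.
At [[saw yesterday] [allegedly every]], [saw yesterday] : ⟨t,⟨⟨t,e⟩,t⟩⟩ takes [allegedly every] : t, giving ⟨⟨t,e⟩,t⟩.

⟨⟨t,e⟩,t⟩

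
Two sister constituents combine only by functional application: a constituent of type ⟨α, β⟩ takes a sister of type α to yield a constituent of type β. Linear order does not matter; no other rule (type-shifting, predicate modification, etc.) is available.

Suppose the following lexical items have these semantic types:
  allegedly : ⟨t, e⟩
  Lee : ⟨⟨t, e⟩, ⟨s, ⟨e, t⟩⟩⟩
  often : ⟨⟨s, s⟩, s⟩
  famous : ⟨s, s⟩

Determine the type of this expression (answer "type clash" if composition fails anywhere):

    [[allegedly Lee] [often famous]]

⟨e, t⟩

[allegedly Lee]: ⟨⟨t, e⟩, ⟨s, ⟨e, t⟩⟩⟩ applied to ⟨t, e⟩ yields ⟨s, ⟨e, t⟩⟩.
[often famous]: ⟨⟨s, s⟩, s⟩ applied to ⟨s, s⟩ yields s.
[[allegedly Lee] [often famous]]: ⟨s, ⟨e, t⟩⟩ applied to s yields ⟨e, t⟩.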